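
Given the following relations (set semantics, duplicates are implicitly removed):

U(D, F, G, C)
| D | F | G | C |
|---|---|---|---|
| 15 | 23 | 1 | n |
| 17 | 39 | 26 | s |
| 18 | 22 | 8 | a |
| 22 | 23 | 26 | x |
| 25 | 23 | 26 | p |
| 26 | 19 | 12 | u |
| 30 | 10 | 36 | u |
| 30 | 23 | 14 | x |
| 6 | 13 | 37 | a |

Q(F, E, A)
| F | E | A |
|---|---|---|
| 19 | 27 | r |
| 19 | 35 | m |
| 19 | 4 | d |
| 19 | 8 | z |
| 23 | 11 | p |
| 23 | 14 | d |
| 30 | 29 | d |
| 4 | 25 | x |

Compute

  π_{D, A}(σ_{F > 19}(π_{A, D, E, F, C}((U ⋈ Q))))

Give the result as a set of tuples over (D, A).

Natural join on F: {(15, 23, 1, n, 11, p), (15, 23, 1, n, 14, d), (22, 23, 26, x, 11, p), (22, 23, 26, x, 14, d), (25, 23, 26, p, 11, p), (25, 23, 26, p, 14, d), (26, 19, 12, u, 27, r), (26, 19, 12, u, 35, m), (26, 19, 12, u, 4, d), (26, 19, 12, u, 8, z), (30, 23, 14, x, 11, p), (30, 23, 14, x, 14, d)}
Keep only column(s) A, D, E, F, C: {(d, 15, 14, 23, n), (d, 22, 14, 23, x), (d, 25, 14, 23, p), (d, 26, 4, 19, u), (d, 30, 14, 23, x), (m, 26, 35, 19, u), (p, 15, 11, 23, n), (p, 22, 11, 23, x), (p, 25, 11, 23, p), (p, 30, 11, 23, x), (r, 26, 27, 19, u), (z, 26, 8, 19, u)}
σ[F > 19]: keep tuples satisfying F > 19 → {(d, 15, 14, 23, n), (d, 22, 14, 23, x), (d, 25, 14, 23, p), (d, 30, 14, 23, x), (p, 15, 11, 23, n), (p, 22, 11, 23, x), (p, 25, 11, 23, p), (p, 30, 11, 23, x)}
Keep only column(s) D, A: {(15, d), (15, p), (22, d), (22, p), (25, d), (25, p), (30, d), (30, p)}

{(15, d), (15, p), (22, d), (22, p), (25, d), (25, p), (30, d), (30, p)}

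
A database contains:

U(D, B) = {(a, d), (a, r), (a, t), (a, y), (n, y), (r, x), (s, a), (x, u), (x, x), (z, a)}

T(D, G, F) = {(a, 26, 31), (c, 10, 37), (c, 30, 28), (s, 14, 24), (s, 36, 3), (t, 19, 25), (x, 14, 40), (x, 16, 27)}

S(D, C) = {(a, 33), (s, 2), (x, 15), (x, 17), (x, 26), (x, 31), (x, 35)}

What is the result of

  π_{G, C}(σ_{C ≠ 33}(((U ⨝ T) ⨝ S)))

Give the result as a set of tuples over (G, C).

{(14, 15), (14, 17), (14, 2), (14, 26), (14, 31), (14, 35), (16, 15), (16, 17), (16, 26), (16, 31), (16, 35), (36, 2)}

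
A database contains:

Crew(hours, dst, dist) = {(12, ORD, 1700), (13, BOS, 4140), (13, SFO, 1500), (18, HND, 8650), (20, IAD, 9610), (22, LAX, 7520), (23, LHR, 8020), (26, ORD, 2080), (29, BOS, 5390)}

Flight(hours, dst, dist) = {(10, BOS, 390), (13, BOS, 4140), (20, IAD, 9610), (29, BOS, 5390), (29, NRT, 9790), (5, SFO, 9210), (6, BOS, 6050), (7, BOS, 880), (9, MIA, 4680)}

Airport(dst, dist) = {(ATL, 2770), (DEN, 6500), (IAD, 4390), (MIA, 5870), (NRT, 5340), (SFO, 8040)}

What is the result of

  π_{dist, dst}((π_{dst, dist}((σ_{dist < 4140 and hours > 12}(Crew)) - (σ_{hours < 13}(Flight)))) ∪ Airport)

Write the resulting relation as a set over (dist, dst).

{(1500, SFO), (2080, ORD), (2770, ATL), (4390, IAD), (5340, NRT), (5870, MIA), (6500, DEN), (8040, SFO)}

Selection dist < 4140 and hours > 12: {(13, SFO, 1500), (26, ORD, 2080)}
Selection hours < 13: {(10, BOS, 390), (5, SFO, 9210), (6, BOS, 6050), (7, BOS, 880), (9, MIA, 4680)}
Difference: {(13, SFO, 1500), (26, ORD, 2080)} with {(10, BOS, 390), (5, SFO, 9210), (6, BOS, 6050), (7, BOS, 880), (9, MIA, 4680)} → {(13, SFO, 1500), (26, ORD, 2080)}
Keep only column(s) dst, dist: {(ORD, 2080), (SFO, 1500)}
Union: {(ORD, 2080), (SFO, 1500)} with {(ATL, 2770), (DEN, 6500), (IAD, 4390), (MIA, 5870), (NRT, 5340), (SFO, 8040)} → {(ATL, 2770), (DEN, 6500), (IAD, 4390), (MIA, 5870), (NRT, 5340), (ORD, 2080), (SFO, 1500), (SFO, 8040)}
Keep only column(s) dist, dst: {(1500, SFO), (2080, ORD), (2770, ATL), (4390, IAD), (5340, NRT), (5870, MIA), (6500, DEN), (8040, SFO)}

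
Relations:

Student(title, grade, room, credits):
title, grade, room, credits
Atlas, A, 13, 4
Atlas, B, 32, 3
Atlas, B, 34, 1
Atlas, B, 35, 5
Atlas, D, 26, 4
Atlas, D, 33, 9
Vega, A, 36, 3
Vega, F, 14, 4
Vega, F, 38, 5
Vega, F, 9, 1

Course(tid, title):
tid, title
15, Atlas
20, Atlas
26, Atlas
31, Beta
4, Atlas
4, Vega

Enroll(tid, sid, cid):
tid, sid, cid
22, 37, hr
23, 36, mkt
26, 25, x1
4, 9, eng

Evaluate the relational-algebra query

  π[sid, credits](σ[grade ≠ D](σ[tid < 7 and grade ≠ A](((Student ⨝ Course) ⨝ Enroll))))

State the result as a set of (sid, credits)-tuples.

{(9, 1), (9, 3), (9, 4), (9, 5)}

Joining Student and Course on title yields {(Atlas, A, 13, 4, 15), (Atlas, A, 13, 4, 20), (Atlas, A, 13, 4, 26), (Atlas, A, 13, 4, 4), (Atlas, B, 32, 3, 15), (Atlas, B, 32, 3, 20), (Atlas, B, 32, 3, 26), (Atlas, B, 32, 3, 4), (Atlas, B, 34, 1, 15), (Atlas, B, 34, 1, 20), (Atlas, B, 34, 1, 26), (Atlas, B, 34, 1, 4), (Atlas, B, 35, 5, 15), (Atlas, B, 35, 5, 20), (Atlas, B, 35, 5, 26), (Atlas, B, 35, 5, 4), (Atlas, D, 26, 4, 15), (Atlas, D, 26, 4, 20), (Atlas, D, 26, 4, 26), (Atlas, D, 26, 4, 4), (Atlas, D, 33, 9, 15), (Atlas, D, 33, 9, 20), (Atlas, D, 33, 9, 26), (Atlas, D, 33, 9, 4), (Vega, A, 36, 3, 4), (Vega, F, 14, 4, 4), (Vega, F, 38, 5, 4), (Vega, F, 9, 1, 4)}.
Joining (Student ⨝ Course) and Enroll on tid yields {(Atlas, A, 13, 4, 26, 25, x1), (Atlas, A, 13, 4, 4, 9, eng), (Atlas, B, 32, 3, 26, 25, x1), (Atlas, B, 32, 3, 4, 9, eng), (Atlas, B, 34, 1, 26, 25, x1), (Atlas, B, 34, 1, 4, 9, eng), (Atlas, B, 35, 5, 26, 25, x1), (Atlas, B, 35, 5, 4, 9, eng), (Atlas, D, 26, 4, 26, 25, x1), (Atlas, D, 26, 4, 4, 9, eng), (Atlas, D, 33, 9, 26, 25, x1), (Atlas, D, 33, 9, 4, 9, eng), (Vega, A, 36, 3, 4, 9, eng), (Vega, F, 14, 4, 4, 9, eng), (Vega, F, 38, 5, 4, 9, eng), (Vega, F, 9, 1, 4, 9, eng)}.
σ[tid < 7 and grade ≠ A]: keep tuples satisfying tid < 7 and grade ≠ A → {(Atlas, B, 32, 3, 4, 9, eng), (Atlas, B, 34, 1, 4, 9, eng), (Atlas, B, 35, 5, 4, 9, eng), (Atlas, D, 26, 4, 4, 9, eng), (Atlas, D, 33, 9, 4, 9, eng), (Vega, F, 14, 4, 4, 9, eng), (Vega, F, 38, 5, 4, 9, eng), (Vega, F, 9, 1, 4, 9, eng)}
σ[grade ≠ D]: keep tuples satisfying grade ≠ D → {(Atlas, B, 32, 3, 4, 9, eng), (Atlas, B, 34, 1, 4, 9, eng), (Atlas, B, 35, 5, 4, 9, eng), (Vega, F, 14, 4, 4, 9, eng), (Vega, F, 38, 5, 4, 9, eng), (Vega, F, 9, 1, 4, 9, eng)}
Keep only column(s) sid, credits (2 duplicate(s) eliminated): {(9, 1), (9, 3), (9, 4), (9, 5)}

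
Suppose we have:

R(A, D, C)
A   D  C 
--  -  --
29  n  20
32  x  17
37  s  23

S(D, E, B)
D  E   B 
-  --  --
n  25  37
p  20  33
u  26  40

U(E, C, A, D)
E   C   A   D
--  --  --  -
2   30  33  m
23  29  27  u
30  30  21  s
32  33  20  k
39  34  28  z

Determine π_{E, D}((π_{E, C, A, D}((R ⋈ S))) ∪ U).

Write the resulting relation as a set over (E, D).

{(2, m), (23, u), (25, n), (30, s), (32, k), (39, z)}

Natural join on D: {(29, n, 20, 25, 37)}
Projecting to E, C, A, D: {(25, 20, 29, n)}
Union: {(25, 20, 29, n)} with {(2, 30, 33, m), (23, 29, 27, u), (30, 30, 21, s), (32, 33, 20, k), (39, 34, 28, z)} → {(2, 30, 33, m), (23, 29, 27, u), (25, 20, 29, n), (30, 30, 21, s), (32, 33, 20, k), (39, 34, 28, z)}
Projecting to E, D: {(2, m), (23, u), (25, n), (30, s), (32, k), (39, z)}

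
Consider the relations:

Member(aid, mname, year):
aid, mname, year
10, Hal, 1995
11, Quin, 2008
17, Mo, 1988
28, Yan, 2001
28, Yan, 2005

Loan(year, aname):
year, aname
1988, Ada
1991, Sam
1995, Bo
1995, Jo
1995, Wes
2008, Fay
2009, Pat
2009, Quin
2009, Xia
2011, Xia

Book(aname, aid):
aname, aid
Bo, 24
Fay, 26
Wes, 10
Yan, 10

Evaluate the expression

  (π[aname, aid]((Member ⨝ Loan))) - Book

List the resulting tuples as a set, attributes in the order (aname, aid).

{(Ada, 17), (Bo, 10), (Fay, 11), (Jo, 10)}

Natural join on year: {(10, Hal, 1995, Bo), (10, Hal, 1995, Jo), (10, Hal, 1995, Wes), (11, Quin, 2008, Fay), (17, Mo, 1988, Ada)}
Projecting to aname, aid: {(Ada, 17), (Bo, 10), (Fay, 11), (Jo, 10), (Wes, 10)}
Difference: {(Ada, 17), (Bo, 10), (Fay, 11), (Jo, 10), (Wes, 10)} with {(Bo, 24), (Fay, 26), (Wes, 10), (Yan, 10)} → {(Ada, 17), (Bo, 10), (Fay, 11), (Jo, 10)}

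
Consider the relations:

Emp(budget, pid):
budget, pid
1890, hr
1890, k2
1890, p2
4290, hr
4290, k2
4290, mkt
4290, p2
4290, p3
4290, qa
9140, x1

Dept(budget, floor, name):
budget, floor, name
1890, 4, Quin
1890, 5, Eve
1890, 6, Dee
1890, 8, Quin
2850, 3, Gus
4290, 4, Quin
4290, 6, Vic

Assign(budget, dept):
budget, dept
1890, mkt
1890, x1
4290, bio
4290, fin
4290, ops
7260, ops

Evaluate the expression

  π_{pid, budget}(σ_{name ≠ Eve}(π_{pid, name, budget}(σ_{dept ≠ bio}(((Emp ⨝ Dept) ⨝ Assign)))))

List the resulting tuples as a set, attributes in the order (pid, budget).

{(hr, 1890), (hr, 4290), (k2, 1890), (k2, 4290), (mkt, 4290), (p2, 1890), (p2, 4290), (p3, 4290), (qa, 4290)}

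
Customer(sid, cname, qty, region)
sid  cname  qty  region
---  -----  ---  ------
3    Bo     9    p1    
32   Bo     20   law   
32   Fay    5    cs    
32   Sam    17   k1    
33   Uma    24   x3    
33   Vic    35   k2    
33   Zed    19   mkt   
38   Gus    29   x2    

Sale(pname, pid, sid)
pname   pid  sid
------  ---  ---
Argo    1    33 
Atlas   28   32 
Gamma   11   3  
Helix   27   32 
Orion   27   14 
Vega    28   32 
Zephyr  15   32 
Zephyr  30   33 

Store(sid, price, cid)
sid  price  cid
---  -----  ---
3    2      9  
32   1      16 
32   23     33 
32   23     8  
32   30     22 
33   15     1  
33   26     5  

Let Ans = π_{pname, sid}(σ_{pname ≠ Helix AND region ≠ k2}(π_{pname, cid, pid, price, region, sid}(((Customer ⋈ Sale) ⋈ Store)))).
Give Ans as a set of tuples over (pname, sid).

{(Argo, 33), (Atlas, 32), (Gamma, 3), (Vega, 32), (Zephyr, 32), (Zephyr, 33)}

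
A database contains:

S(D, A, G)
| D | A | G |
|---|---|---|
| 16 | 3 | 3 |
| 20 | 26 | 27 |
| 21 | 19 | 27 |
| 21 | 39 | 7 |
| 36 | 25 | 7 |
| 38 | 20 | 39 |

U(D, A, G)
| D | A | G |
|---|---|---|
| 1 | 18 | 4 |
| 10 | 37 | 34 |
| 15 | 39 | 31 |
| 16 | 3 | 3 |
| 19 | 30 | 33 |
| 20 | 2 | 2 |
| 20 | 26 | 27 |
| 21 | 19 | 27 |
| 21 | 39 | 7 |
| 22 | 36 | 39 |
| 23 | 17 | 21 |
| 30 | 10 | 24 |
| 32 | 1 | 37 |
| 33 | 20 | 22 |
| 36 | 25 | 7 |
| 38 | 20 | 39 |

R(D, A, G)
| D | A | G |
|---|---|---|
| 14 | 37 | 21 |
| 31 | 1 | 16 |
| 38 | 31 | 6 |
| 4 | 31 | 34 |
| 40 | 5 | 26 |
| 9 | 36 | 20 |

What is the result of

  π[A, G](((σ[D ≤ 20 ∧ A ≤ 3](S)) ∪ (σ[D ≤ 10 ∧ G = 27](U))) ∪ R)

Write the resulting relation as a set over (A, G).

Apply σ_{D ≤ 20 ∧ A ≤ 3}; surviving tuples: {(16, 3, 3)}
Apply σ_{D ≤ 10 ∧ G = 27}; surviving tuples: {}
Union: {(16, 3, 3)} with {} → {(16, 3, 3)}
Union: {(16, 3, 3)} with {(14, 37, 21), (31, 1, 16), (38, 31, 6), (4, 31, 34), (40, 5, 26), (9, 36, 20)} → {(14, 37, 21), (16, 3, 3), (31, 1, 16), (38, 31, 6), (4, 31, 34), (40, 5, 26), (9, 36, 20)}
Projecting to A, G: {(1, 16), (3, 3), (31, 34), (31, 6), (36, 20), (37, 21), (5, 26)}

{(1, 16), (3, 3), (31, 34), (31, 6), (36, 20), (37, 21), (5, 26)}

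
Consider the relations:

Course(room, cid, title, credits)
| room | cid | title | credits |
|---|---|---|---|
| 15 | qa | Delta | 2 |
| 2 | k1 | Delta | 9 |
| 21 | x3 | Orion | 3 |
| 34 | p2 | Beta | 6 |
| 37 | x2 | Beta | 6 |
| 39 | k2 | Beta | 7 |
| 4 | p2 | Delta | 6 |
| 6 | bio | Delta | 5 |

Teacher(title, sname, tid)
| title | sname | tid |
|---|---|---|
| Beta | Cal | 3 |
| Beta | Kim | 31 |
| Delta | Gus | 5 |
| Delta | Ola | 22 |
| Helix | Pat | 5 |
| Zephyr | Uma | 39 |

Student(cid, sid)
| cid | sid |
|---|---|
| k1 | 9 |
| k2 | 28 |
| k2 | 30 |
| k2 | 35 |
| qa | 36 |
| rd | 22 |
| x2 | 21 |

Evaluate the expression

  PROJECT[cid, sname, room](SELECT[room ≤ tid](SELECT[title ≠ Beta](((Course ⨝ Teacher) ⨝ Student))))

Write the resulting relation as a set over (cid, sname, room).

Natural join on title: {(15, qa, Delta, 2, Gus, 5), (15, qa, Delta, 2, Ola, 22), (2, k1, Delta, 9, Gus, 5), (2, k1, Delta, 9, Ola, 22), (34, p2, Beta, 6, Cal, 3), (34, p2, Beta, 6, Kim, 31), (37, x2, Beta, 6, Cal, 3), (37, x2, Beta, 6, Kim, 31), (39, k2, Beta, 7, Cal, 3), (39, k2, Beta, 7, Kim, 31), (4, p2, Delta, 6, Gus, 5), (4, p2, Delta, 6, Ola, 22), (6, bio, Delta, 5, Gus, 5), (6, bio, Delta, 5, Ola, 22)}
Natural join on cid: {(15, qa, Delta, 2, Gus, 5, 36), (15, qa, Delta, 2, Ola, 22, 36), (2, k1, Delta, 9, Gus, 5, 9), (2, k1, Delta, 9, Ola, 22, 9), (37, x2, Beta, 6, Cal, 3, 21), (37, x2, Beta, 6, Kim, 31, 21), (39, k2, Beta, 7, Cal, 3, 28), (39, k2, Beta, 7, Cal, 3, 30), (39, k2, Beta, 7, Cal, 3, 35), (39, k2, Beta, 7, Kim, 31, 28), (39, k2, Beta, 7, Kim, 31, 30), (39, k2, Beta, 7, Kim, 31, 35)}
Filtering on title ≠ Beta leaves {(15, qa, Delta, 2, Gus, 5, 36), (15, qa, Delta, 2, Ola, 22, 36), (2, k1, Delta, 9, Gus, 5, 9), (2, k1, Delta, 9, Ola, 22, 9)}.
Filtering on room ≤ tid leaves {(15, qa, Delta, 2, Ola, 22, 36), (2, k1, Delta, 9, Gus, 5, 9), (2, k1, Delta, 9, Ola, 22, 9)}.
π_{cid, sname, room} gives {(k1, Gus, 2), (k1, Ola, 2), (qa, Ola, 15)}.

{(k1, Gus, 2), (k1, Ola, 2), (qa, Ola, 15)}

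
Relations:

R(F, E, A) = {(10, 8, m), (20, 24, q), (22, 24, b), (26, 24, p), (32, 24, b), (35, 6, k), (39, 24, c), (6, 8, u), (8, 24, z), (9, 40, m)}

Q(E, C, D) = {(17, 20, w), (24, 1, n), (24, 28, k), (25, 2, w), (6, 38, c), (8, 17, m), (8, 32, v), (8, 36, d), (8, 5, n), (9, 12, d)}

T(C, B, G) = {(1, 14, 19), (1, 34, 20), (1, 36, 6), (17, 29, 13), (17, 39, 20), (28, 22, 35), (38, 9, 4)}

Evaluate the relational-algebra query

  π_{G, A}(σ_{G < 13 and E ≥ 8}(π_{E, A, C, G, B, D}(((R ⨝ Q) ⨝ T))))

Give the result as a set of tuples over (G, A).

Joining R and Q on E yields {(10, 8, m, 17, m), (10, 8, m, 32, v), (10, 8, m, 36, d), (10, 8, m, 5, n), (20, 24, q, 1, n), (20, 24, q, 28, k), (22, 24, b, 1, n), (22, 24, b, 28, k), (26, 24, p, 1, n), (26, 24, p, 28, k), (32, 24, b, 1, n), (32, 24, b, 28, k), (35, 6, k, 38, c), (39, 24, c, 1, n), (39, 24, c, 28, k), (6, 8, u, 17, m), (6, 8, u, 32, v), (6, 8, u, 36, d), (6, 8, u, 5, n), (8, 24, z, 1, n), (8, 24, z, 28, k)}.
Joining (R ⨝ Q) and T on C yields {(10, 8, m, 17, m, 29, 13), (10, 8, m, 17, m, 39, 20), (20, 24, q, 1, n, 14, 19), (20, 24, q, 1, n, 34, 20), (20, 24, q, 1, n, 36, 6), (20, 24, q, 28, k, 22, 35), (22, 24, b, 1, n, 14, 19), (22, 24, b, 1, n, 34, 20), (22, 24, b, 1, n, 36, 6), (22, 24, b, 28, k, 22, 35), (26, 24, p, 1, n, 14, 19), (26, 24, p, 1, n, 34, 20), (26, 24, p, 1, n, 36, 6), (26, 24, p, 28, k, 22, 35), (32, 24, b, 1, n, 14, 19), (32, 24, b, 1, n, 34, 20), (32, 24, b, 1, n, 36, 6), (32, 24, b, 28, k, 22, 35), (35, 6, k, 38, c, 9, 4), (39, 24, c, 1, n, 14, 19), (39, 24, c, 1, n, 34, 20), (39, 24, c, 1, n, 36, 6), (39, 24, c, 28, k, 22, 35), (6, 8, u, 17, m, 29, 13), (6, 8, u, 17, m, 39, 20), (8, 24, z, 1, n, 14, 19), (8, 24, z, 1, n, 34, 20), (8, 24, z, 1, n, 36, 6), (8, 24, z, 28, k, 22, 35)}.
Keep only column(s) E, A, C, G, B, D (4 duplicate(s) eliminated): {(24, b, 1, 19, 14, n), (24, b, 1, 20, 34, n), (24, b, 1, 6, 36, n), (24, b, 28, 35, 22, k), (24, c, 1, 19, 14, n), (24, c, 1, 20, 34, n), (24, c, 1, 6, 36, n), (24, c, 28, 35, 22, k), (24, p, 1, 19, 14, n), (24, p, 1, 20, 34, n), (24, p, 1, 6, 36, n), (24, p, 28, 35, 22, k), (24, q, 1, 19, 14, n), (24, q, 1, 20, 34, n), (24, q, 1, 6, 36, n), (24, q, 28, 35, 22, k), (24, z, 1, 19, 14, n), (24, z, 1, 20, 34, n), (24, z, 1, 6, 36, n), (24, z, 28, 35, 22, k), (6, k, 38, 4, 9, c), (8, m, 17, 13, 29, m), (8, m, 17, 20, 39, m), (8, u, 17, 13, 29, m), (8, u, 17, 20, 39, m)}
σ[G < 13 and E ≥ 8]: keep tuples satisfying G < 13 and E ≥ 8 → {(24, b, 1, 6, 36, n), (24, c, 1, 6, 36, n), (24, p, 1, 6, 36, n), (24, q, 1, 6, 36, n), (24, z, 1, 6, 36, n)}
Keep only column(s) G, A: {(6, b), (6, c), (6, p), (6, q), (6, z)}

{(6, b), (6, c), (6, p), (6, q), (6, z)}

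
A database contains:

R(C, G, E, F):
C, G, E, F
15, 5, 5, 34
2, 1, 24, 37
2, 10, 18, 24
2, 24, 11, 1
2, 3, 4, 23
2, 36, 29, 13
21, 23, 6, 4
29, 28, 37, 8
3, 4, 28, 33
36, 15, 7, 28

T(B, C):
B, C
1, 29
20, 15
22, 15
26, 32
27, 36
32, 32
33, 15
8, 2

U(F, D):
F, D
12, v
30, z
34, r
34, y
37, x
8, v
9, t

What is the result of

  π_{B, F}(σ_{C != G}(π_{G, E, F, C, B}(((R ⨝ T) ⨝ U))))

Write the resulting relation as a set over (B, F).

{(1, 8), (20, 34), (22, 34), (33, 34), (8, 37)}

Joining R and T on C yields {(15, 5, 5, 34, 20), (15, 5, 5, 34, 22), (15, 5, 5, 34, 33), (2, 1, 24, 37, 8), (2, 10, 18, 24, 8), (2, 24, 11, 1, 8), (2, 3, 4, 23, 8), (2, 36, 29, 13, 8), (29, 28, 37, 8, 1), (36, 15, 7, 28, 27)}.
Joining (R ⨝ T) and U on F yields {(15, 5, 5, 34, 20, r), (15, 5, 5, 34, 20, y), (15, 5, 5, 34, 22, r), (15, 5, 5, 34, 22, y), (15, 5, 5, 34, 33, r), (15, 5, 5, 34, 33, y), (2, 1, 24, 37, 8, x), (29, 28, 37, 8, 1, v)}.
Projecting to G, E, F, C, B (3 duplicate(s) eliminated): {(1, 24, 37, 2, 8), (28, 37, 8, 29, 1), (5, 5, 34, 15, 20), (5, 5, 34, 15, 22), (5, 5, 34, 15, 33)}
Selection C != G: {(1, 24, 37, 2, 8), (28, 37, 8, 29, 1), (5, 5, 34, 15, 20), (5, 5, 34, 15, 22), (5, 5, 34, 15, 33)}
Projecting to B, F: {(1, 8), (20, 34), (22, 34), (33, 34), (8, 37)}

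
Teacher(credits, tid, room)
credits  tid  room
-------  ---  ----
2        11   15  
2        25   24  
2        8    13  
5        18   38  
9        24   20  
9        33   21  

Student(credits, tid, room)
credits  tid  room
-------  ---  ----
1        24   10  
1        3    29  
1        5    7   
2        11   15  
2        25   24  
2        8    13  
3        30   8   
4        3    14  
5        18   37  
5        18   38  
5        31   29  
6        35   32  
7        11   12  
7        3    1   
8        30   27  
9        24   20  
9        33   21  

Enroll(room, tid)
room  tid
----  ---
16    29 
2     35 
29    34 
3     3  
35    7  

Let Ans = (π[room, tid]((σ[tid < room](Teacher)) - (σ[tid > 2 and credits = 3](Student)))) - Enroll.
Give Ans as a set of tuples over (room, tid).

{(13, 8), (15, 11), (38, 18)}

Apply σ_{tid < room}; surviving tuples: {(2, 11, 15), (2, 8, 13), (5, 18, 38)}
Apply σ_{tid > 2 and credits = 3}; surviving tuples: {(3, 30, 8)}
Difference: {(2, 11, 15), (2, 8, 13), (5, 18, 38)} with {(3, 30, 8)} → {(2, 11, 15), (2, 8, 13), (5, 18, 38)}
Keep only column(s) room, tid: {(13, 8), (15, 11), (38, 18)}
Difference: {(13, 8), (15, 11), (38, 18)} with {(16, 29), (2, 35), (29, 34), (3, 3), (35, 7)} → {(13, 8), (15, 11), (38, 18)}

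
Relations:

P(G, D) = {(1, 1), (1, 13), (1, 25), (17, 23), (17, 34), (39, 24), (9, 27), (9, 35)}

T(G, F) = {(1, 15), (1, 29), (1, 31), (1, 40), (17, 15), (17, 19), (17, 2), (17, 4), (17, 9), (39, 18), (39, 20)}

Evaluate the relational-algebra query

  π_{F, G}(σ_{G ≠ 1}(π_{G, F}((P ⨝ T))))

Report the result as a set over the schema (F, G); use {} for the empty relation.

Joining P and T on G yields {(1, 1, 15), (1, 1, 29), (1, 1, 31), (1, 1, 40), (1, 13, 15), (1, 13, 29), (1, 13, 31), (1, 13, 40), (1, 25, 15), (1, 25, 29), (1, 25, 31), (1, 25, 40), (17, 23, 15), (17, 23, 19), (17, 23, 2), (17, 23, 4), (17, 23, 9), (17, 34, 15), (17, 34, 19), (17, 34, 2), (17, 34, 4), (17, 34, 9), (39, 24, 18), (39, 24, 20)}.
Projecting to G, F (13 duplicate(s) eliminated): {(1, 15), (1, 29), (1, 31), (1, 40), (17, 15), (17, 19), (17, 2), (17, 4), (17, 9), (39, 18), (39, 20)}
σ[G ≠ 1]: keep tuples satisfying G ≠ 1 → {(17, 15), (17, 19), (17, 2), (17, 4), (17, 9), (39, 18), (39, 20)}
Projecting to F, G: {(15, 17), (18, 39), (19, 17), (2, 17), (20, 39), (4, 17), (9, 17)}

{(15, 17), (18, 39), (19, 17), (2, 17), (20, 39), (4, 17), (9, 17)}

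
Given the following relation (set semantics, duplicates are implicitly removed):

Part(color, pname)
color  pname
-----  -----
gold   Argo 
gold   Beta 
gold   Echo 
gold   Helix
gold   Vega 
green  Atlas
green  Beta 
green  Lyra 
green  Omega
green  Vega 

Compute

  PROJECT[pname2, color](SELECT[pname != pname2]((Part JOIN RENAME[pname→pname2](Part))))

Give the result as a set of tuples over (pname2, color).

{(Argo, gold), (Atlas, green), (Beta, gold), (Beta, green), (Echo, gold), (Helix, gold), (Lyra, green), (Omega, green), (Vega, gold), (Vega, green)}

ρ[pname→pname2]: schema becomes (color, pname2); tuples unchanged.
Part ⋈ RENAME[pname→pname2](Part) (natural join on color): {(gold, Argo, Argo), (gold, Argo, Beta), (gold, Argo, Echo), (gold, Argo, Helix), (gold, Argo, Vega), (gold, Beta, Argo), (gold, Beta, Beta), (gold, Beta, Echo), (gold, Beta, Helix), (gold, Beta, Vega), (gold, Echo, Argo), (gold, Echo, Beta), (gold, Echo, Echo), (gold, Echo, Helix), (gold, Echo, Vega), (gold, Helix, Argo), (gold, Helix, Beta), (gold, Helix, Echo), (gold, Helix, Helix), (gold, Helix, Vega), (gold, Vega, Argo), (gold, Vega, Beta), (gold, Vega, Echo), (gold, Vega, Helix), (gold, Vega, Vega), (green, Atlas, Atlas), (green, Atlas, Beta), (green, Atlas, Lyra), (green, Atlas, Omega), (green, Atlas, Vega), (green, Beta, Atlas), (green, Beta, Beta), (green, Beta, Lyra), (green, Beta, Omega), (green, Beta, Vega), (green, Lyra, Atlas), (green, Lyra, Beta), (green, Lyra, Lyra), (green, Lyra, Omega), (green, Lyra, Vega), (green, Omega, Atlas), (green, Omega, Beta), (green, Omega, Lyra), (green, Omega, Omega), (green, Omega, Vega), (green, Vega, Atlas), (green, Vega, Beta), (green, Vega, Lyra), (green, Vega, Omega), (green, Vega, Vega)}
Selection pname != pname2: {(gold, Argo, Beta), (gold, Argo, Echo), (gold, Argo, Helix), (gold, Argo, Vega), (gold, Beta, Argo), (gold, Beta, Echo), (gold, Beta, Helix), (gold, Beta, Vega), (gold, Echo, Argo), (gold, Echo, Beta), (gold, Echo, Helix), (gold, Echo, Vega), (gold, Helix, Argo), (gold, Helix, Beta), (gold, Helix, Echo), (gold, Helix, Vega), (gold, Vega, Argo), (gold, Vega, Beta), (gold, Vega, Echo), (gold, Vega, Helix), (green, Atlas, Beta), (green, Atlas, Lyra), (green, Atlas, Omega), (green, Atlas, Vega), (green, Beta, Atlas), (green, Beta, Lyra), (green, Beta, Omega), (green, Beta, Vega), (green, Lyra, Atlas), (green, Lyra, Beta), (green, Lyra, Omega), (green, Lyra, Vega), (green, Omega, Atlas), (green, Omega, Beta), (green, Omega, Lyra), (green, Omega, Vega), (green, Vega, Atlas), (green, Vega, Beta), (green, Vega, Lyra), (green, Vega, Omega)}
Keep only column(s) pname2, color (30 duplicate(s) eliminated): {(Argo, gold), (Atlas, green), (Beta, gold), (Beta, green), (Echo, gold), (Helix, gold), (Lyra, green), (Omega, green), (Vega, gold), (Vega, green)}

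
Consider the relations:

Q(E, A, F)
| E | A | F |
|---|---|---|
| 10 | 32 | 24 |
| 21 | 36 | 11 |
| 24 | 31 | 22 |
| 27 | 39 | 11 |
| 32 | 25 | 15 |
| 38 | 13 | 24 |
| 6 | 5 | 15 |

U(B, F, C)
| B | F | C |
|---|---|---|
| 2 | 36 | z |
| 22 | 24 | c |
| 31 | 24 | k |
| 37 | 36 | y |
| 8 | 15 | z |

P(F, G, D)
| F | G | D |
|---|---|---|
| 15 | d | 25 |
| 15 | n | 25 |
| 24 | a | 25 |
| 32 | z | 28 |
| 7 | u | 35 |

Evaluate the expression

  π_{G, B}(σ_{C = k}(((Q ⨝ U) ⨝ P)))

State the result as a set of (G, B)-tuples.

Q ⋈ U (natural join on F): {(10, 32, 24, 22, c), (10, 32, 24, 31, k), (32, 25, 15, 8, z), (38, 13, 24, 22, c), (38, 13, 24, 31, k), (6, 5, 15, 8, z)}
(Q ⨝ U) ⋈ P (natural join on F): {(10, 32, 24, 22, c, a, 25), (10, 32, 24, 31, k, a, 25), (32, 25, 15, 8, z, d, 25), (32, 25, 15, 8, z, n, 25), (38, 13, 24, 22, c, a, 25), (38, 13, 24, 31, k, a, 25), (6, 5, 15, 8, z, d, 25), (6, 5, 15, 8, z, n, 25)}
σ[C = k]: keep tuples satisfying C = k → {(10, 32, 24, 31, k, a, 25), (38, 13, 24, 31, k, a, 25)}
π_{G, B} gives {(a, 31)} (1 duplicate(s) eliminated).

{(a, 31)}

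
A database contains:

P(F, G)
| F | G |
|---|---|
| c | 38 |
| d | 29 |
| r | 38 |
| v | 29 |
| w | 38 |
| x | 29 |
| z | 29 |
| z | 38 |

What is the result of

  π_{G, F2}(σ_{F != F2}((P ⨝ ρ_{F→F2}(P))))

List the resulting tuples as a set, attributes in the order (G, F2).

ρ[F→F2]: schema becomes (F2, G); tuples unchanged.
Joining P and ρ_{F→F2}(P) on G yields {(c, 38, c), (c, 38, r), (c, 38, w), (c, 38, z), (d, 29, d), (d, 29, v), (d, 29, x), (d, 29, z), (r, 38, c), (r, 38, r), (r, 38, w), (r, 38, z), (v, 29, d), (v, 29, v), (v, 29, x), (v, 29, z), (w, 38, c), (w, 38, r), (w, 38, w), (w, 38, z), (x, 29, d), (x, 29, v), (x, 29, x), (x, 29, z), (z, 29, d), (z, 29, v), (z, 29, x), (z, 29, z), (z, 38, c), (z, 38, r), (z, 38, w), (z, 38, z)}.
σ[F != F2]: keep tuples satisfying F != F2 → {(c, 38, r), (c, 38, w), (c, 38, z), (d, 29, v), (d, 29, x), (d, 29, z), (r, 38, c), (r, 38, w), (r, 38, z), (v, 29, d), (v, 29, x), (v, 29, z), (w, 38, c), (w, 38, r), (w, 38, z), (x, 29, d), (x, 29, v), (x, 29, z), (z, 29, d), (z, 29, v), (z, 29, x), (z, 38, c), (z, 38, r), (z, 38, w)}
Keep only column(s) G, F2 (16 duplicate(s) eliminated): {(29, d), (29, v), (29, x), (29, z), (38, c), (38, r), (38, w), (38, z)}

{(29, d), (29, v), (29, x), (29, z), (38, c), (38, r), (38, w), (38, z)}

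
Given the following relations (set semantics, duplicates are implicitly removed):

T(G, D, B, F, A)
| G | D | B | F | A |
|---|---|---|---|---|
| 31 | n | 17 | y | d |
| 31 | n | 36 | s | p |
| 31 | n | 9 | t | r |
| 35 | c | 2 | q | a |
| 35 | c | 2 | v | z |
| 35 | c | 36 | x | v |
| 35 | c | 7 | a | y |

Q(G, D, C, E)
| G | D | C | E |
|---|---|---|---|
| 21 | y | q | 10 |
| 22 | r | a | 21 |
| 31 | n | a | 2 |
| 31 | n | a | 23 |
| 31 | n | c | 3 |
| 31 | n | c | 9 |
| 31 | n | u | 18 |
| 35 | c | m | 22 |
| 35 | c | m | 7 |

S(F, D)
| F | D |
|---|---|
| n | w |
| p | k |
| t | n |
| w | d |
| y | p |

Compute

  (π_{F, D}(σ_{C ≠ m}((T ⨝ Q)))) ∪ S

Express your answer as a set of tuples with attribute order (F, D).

{(n, w), (p, k), (s, n), (t, n), (w, d), (y, n), (y, p)}

T ⋈ Q (natural join on G, D): {(31, n, 17, y, d, a, 2), (31, n, 17, y, d, a, 23), (31, n, 17, y, d, c, 3), (31, n, 17, y, d, c, 9), (31, n, 17, y, d, u, 18), (31, n, 36, s, p, a, 2), (31, n, 36, s, p, a, 23), (31, n, 36, s, p, c, 3), (31, n, 36, s, p, c, 9), (31, n, 36, s, p, u, 18), (31, n, 9, t, r, a, 2), (31, n, 9, t, r, a, 23), (31, n, 9, t, r, c, 3), (31, n, 9, t, r, c, 9), (31, n, 9, t, r, u, 18), (35, c, 2, q, a, m, 22), (35, c, 2, q, a, m, 7), (35, c, 2, v, z, m, 22), (35, c, 2, v, z, m, 7), (35, c, 36, x, v, m, 22), (35, c, 36, x, v, m, 7), (35, c, 7, a, y, m, 22), (35, c, 7, a, y, m, 7)}
Filtering on C ≠ m leaves {(31, n, 17, y, d, a, 2), (31, n, 17, y, d, a, 23), (31, n, 17, y, d, c, 3), (31, n, 17, y, d, c, 9), (31, n, 17, y, d, u, 18), (31, n, 36, s, p, a, 2), (31, n, 36, s, p, a, 23), (31, n, 36, s, p, c, 3), (31, n, 36, s, p, c, 9), (31, n, 36, s, p, u, 18), (31, n, 9, t, r, a, 2), (31, n, 9, t, r, a, 23), (31, n, 9, t, r, c, 3), (31, n, 9, t, r, c, 9), (31, n, 9, t, r, u, 18)}.
π[F, D]: project onto (F, D) (12 duplicate(s) eliminated) → {(s, n), (t, n), (y, n)}
Union: {(s, n), (t, n), (y, n)} with {(n, w), (p, k), (t, n), (w, d), (y, p)} → {(n, w), (p, k), (s, n), (t, n), (w, d), (y, n), (y, p)}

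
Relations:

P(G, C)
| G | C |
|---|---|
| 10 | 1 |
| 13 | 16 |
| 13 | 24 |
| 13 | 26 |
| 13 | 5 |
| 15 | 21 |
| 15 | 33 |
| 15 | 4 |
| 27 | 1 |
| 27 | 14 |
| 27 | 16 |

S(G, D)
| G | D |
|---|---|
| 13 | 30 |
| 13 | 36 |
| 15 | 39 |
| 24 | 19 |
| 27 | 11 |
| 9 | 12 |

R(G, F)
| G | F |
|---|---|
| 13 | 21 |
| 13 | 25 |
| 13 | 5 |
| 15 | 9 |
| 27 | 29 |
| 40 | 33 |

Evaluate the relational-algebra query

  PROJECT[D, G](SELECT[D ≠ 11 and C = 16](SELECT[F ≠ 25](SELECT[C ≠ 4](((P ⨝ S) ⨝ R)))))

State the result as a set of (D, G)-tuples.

{(30, 13), (36, 13)}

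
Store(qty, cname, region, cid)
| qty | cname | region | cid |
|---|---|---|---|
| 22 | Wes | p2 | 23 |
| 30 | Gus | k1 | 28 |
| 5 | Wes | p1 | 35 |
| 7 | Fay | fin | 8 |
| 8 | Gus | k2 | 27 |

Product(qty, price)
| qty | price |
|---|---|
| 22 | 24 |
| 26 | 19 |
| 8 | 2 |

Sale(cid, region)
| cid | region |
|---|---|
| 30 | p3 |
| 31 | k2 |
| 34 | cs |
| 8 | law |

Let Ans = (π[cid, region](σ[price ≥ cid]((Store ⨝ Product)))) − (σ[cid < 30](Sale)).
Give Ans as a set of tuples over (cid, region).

Store ⋈ Product (natural join on qty): {(22, Wes, p2, 23, 24), (8, Gus, k2, 27, 2)}
σ[price ≥ cid]: keep tuples satisfying price ≥ cid → {(22, Wes, p2, 23, 24)}
Projecting to cid, region: {(23, p2)}
σ[cid < 30]: keep tuples satisfying cid < 30 → {(8, law)}
Taking the difference: {(23, p2)}

{(23, p2)}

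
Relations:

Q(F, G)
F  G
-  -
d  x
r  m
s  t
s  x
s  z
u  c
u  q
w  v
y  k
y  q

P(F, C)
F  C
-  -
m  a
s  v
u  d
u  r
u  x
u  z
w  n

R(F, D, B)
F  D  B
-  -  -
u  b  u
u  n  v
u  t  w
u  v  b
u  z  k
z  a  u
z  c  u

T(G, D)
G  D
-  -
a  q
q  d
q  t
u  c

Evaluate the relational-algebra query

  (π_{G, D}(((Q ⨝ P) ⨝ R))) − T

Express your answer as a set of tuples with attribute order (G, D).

Natural join on F: {(s, t, v), (s, x, v), (s, z, v), (u, c, d), (u, c, r), (u, c, x), (u, c, z), (u, q, d), (u, q, r), (u, q, x), (u, q, z), (w, v, n)}
Natural join on F: {(u, c, d, b, u), (u, c, d, n, v), (u, c, d, t, w), (u, c, d, v, b), (u, c, d, z, k), (u, c, r, b, u), (u, c, r, n, v), (u, c, r, t, w), (u, c, r, v, b), (u, c, r, z, k), (u, c, x, b, u), (u, c, x, n, v), (u, c, x, t, w), (u, c, x, v, b), (u, c, x, z, k), (u, c, z, b, u), (u, c, z, n, v), (u, c, z, t, w), (u, c, z, v, b), (u, c, z, z, k), (u, q, d, b, u), (u, q, d, n, v), (u, q, d, t, w), (u, q, d, v, b), (u, q, d, z, k), (u, q, r, b, u), (u, q, r, n, v), (u, q, r, t, w), (u, q, r, v, b), (u, q, r, z, k), (u, q, x, b, u), (u, q, x, n, v), (u, q, x, t, w), (u, q, x, v, b), (u, q, x, z, k), (u, q, z, b, u), (u, q, z, n, v), (u, q, z, t, w), (u, q, z, v, b), (u, q, z, z, k)}
Keep only column(s) G, D (30 duplicate(s) eliminated): {(c, b), (c, n), (c, t), (c, v), (c, z), (q, b), (q, n), (q, t), (q, v), (q, z)}
Taking the difference: {(c, b), (c, n), (c, t), (c, v), (c, z), (q, b), (q, n), (q, v), (q, z)}

{(c, b), (c, n), (c, t), (c, v), (c, z), (q, b), (q, n), (q, v), (q, z)}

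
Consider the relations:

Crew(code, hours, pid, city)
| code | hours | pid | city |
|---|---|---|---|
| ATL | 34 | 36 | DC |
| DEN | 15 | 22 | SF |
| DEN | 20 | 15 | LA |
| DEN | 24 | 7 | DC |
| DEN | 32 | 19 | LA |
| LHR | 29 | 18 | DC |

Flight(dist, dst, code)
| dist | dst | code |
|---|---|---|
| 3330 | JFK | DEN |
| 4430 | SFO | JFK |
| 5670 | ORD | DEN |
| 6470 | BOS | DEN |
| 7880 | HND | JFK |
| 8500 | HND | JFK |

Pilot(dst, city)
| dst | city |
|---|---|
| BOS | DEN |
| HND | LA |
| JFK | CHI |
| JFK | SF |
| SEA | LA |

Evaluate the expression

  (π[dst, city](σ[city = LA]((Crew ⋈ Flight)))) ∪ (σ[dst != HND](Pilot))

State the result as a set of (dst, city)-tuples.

{(BOS, DEN), (BOS, LA), (JFK, CHI), (JFK, LA), (JFK, SF), (ORD, LA), (SEA, LA)}

Joining Crew and Flight on code yields {(DEN, 15, 22, SF, 3330, JFK), (DEN, 15, 22, SF, 5670, ORD), (DEN, 15, 22, SF, 6470, BOS), (DEN, 20, 15, LA, 3330, JFK), (DEN, 20, 15, LA, 5670, ORD), (DEN, 20, 15, LA, 6470, BOS), (DEN, 24, 7, DC, 3330, JFK), (DEN, 24, 7, DC, 5670, ORD), (DEN, 24, 7, DC, 6470, BOS), (DEN, 32, 19, LA, 3330, JFK), (DEN, 32, 19, LA, 5670, ORD), (DEN, 32, 19, LA, 6470, BOS)}.
σ[city = LA]: keep tuples satisfying city = LA → {(DEN, 20, 15, LA, 3330, JFK), (DEN, 20, 15, LA, 5670, ORD), (DEN, 20, 15, LA, 6470, BOS), (DEN, 32, 19, LA, 3330, JFK), (DEN, 32, 19, LA, 5670, ORD), (DEN, 32, 19, LA, 6470, BOS)}
π_{dst, city} gives {(BOS, LA), (JFK, LA), (ORD, LA)} (3 duplicate(s) eliminated).
σ[dst != HND]: keep tuples satisfying dst != HND → {(BOS, DEN), (JFK, CHI), (JFK, SF), (SEA, LA)}
Union: {(BOS, LA), (JFK, LA), (ORD, LA)} with {(BOS, DEN), (JFK, CHI), (JFK, SF), (SEA, LA)} → {(BOS, DEN), (BOS, LA), (JFK, CHI), (JFK, LA), (JFK, SF), (ORD, LA), (SEA, LA)}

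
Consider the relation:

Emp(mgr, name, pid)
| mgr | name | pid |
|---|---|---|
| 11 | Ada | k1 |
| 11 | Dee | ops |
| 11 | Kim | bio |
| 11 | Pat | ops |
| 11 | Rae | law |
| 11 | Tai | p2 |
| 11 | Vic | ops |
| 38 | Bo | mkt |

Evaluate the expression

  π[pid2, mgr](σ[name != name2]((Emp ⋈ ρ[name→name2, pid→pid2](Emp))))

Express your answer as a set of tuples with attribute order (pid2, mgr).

{(bio, 11), (k1, 11), (law, 11), (ops, 11), (p2, 11)}

ρ[name→name2, pid→pid2]: schema becomes (mgr, name2, pid2); tuples unchanged.
Joining Emp and ρ[name→name2, pid→pid2](Emp) on mgr yields {(11, Ada, k1, Ada, k1), (11, Ada, k1, Dee, ops), (11, Ada, k1, Kim, bio), (11, Ada, k1, Pat, ops), (11, Ada, k1, Rae, law), (11, Ada, k1, Tai, p2), (11, Ada, k1, Vic, ops), (11, Dee, ops, Ada, k1), (11, Dee, ops, Dee, ops), (11, Dee, ops, Kim, bio), (11, Dee, ops, Pat, ops), (11, Dee, ops, Rae, law), (11, Dee, ops, Tai, p2), (11, Dee, ops, Vic, ops), (11, Kim, bio, Ada, k1), (11, Kim, bio, Dee, ops), (11, Kim, bio, Kim, bio), (11, Kim, bio, Pat, ops), (11, Kim, bio, Rae, law), (11, Kim, bio, Tai, p2), (11, Kim, bio, Vic, ops), (11, Pat, ops, Ada, k1), (11, Pat, ops, Dee, ops), (11, Pat, ops, Kim, bio), (11, Pat, ops, Pat, ops), (11, Pat, ops, Rae, law), (11, Pat, ops, Tai, p2), (11, Pat, ops, Vic, ops), (11, Rae, law, Ada, k1), (11, Rae, law, Dee, ops), (11, Rae, law, Kim, bio), (11, Rae, law, Pat, ops), (11, Rae, law, Rae, law), (11, Rae, law, Tai, p2), (11, Rae, law, Vic, ops), (11, Tai, p2, Ada, k1), (11, Tai, p2, Dee, ops), (11, Tai, p2, Kim, bio), (11, Tai, p2, Pat, ops), (11, Tai, p2, Rae, law), (11, Tai, p2, Tai, p2), (11, Tai, p2, Vic, ops), (11, Vic, ops, Ada, k1), (11, Vic, ops, Dee, ops), (11, Vic, ops, Kim, bio), (11, Vic, ops, Pat, ops), (11, Vic, ops, Rae, law), (11, Vic, ops, Tai, p2), (11, Vic, ops, Vic, ops), (38, Bo, mkt, Bo, mkt)}.
σ[name != name2]: keep tuples satisfying name != name2 → {(11, Ada, k1, Dee, ops), (11, Ada, k1, Kim, bio), (11, Ada, k1, Pat, ops), (11, Ada, k1, Rae, law), (11, Ada, k1, Tai, p2), (11, Ada, k1, Vic, ops), (11, Dee, ops, Ada, k1), (11, Dee, ops, Kim, bio), (11, Dee, ops, Pat, ops), (11, Dee, ops, Rae, law), (11, Dee, ops, Tai, p2), (11, Dee, ops, Vic, ops), (11, Kim, bio, Ada, k1), (11, Kim, bio, Dee, ops), (11, Kim, bio, Pat, ops), (11, Kim, bio, Rae, law), (11, Kim, bio, Tai, p2), (11, Kim, bio, Vic, ops), (11, Pat, ops, Ada, k1), (11, Pat, ops, Dee, ops), (11, Pat, ops, Kim, bio), (11, Pat, ops, Rae, law), (11, Pat, ops, Tai, p2), (11, Pat, ops, Vic, ops), (11, Rae, law, Ada, k1), (11, Rae, law, Dee, ops), (11, Rae, law, Kim, bio), (11, Rae, law, Pat, ops), (11, Rae, law, Tai, p2), (11, Rae, law, Vic, ops), (11, Tai, p2, Ada, k1), (11, Tai, p2, Dee, ops), (11, Tai, p2, Kim, bio), (11, Tai, p2, Pat, ops), (11, Tai, p2, Rae, law), (11, Tai, p2, Vic, ops), (11, Vic, ops, Ada, k1), (11, Vic, ops, Dee, ops), (11, Vic, ops, Kim, bio), (11, Vic, ops, Pat, ops), (11, Vic, ops, Rae, law), (11, Vic, ops, Tai, p2)}
Projecting to pid2, mgr (37 duplicate(s) eliminated): {(bio, 11), (k1, 11), (law, 11), (ops, 11), (p2, 11)}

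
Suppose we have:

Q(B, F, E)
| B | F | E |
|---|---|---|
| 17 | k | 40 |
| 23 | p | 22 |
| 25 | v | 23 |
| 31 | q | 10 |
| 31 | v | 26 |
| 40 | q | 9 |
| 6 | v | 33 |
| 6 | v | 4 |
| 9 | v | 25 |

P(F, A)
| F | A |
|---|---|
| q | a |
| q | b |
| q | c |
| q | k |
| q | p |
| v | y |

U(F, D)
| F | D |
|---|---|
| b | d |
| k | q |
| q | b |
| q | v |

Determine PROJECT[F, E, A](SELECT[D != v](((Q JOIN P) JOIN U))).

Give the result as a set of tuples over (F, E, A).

{(q, 10, a), (q, 10, b), (q, 10, c), (q, 10, k), (q, 10, p), (q, 9, a), (q, 9, b), (q, 9, c), (q, 9, k), (q, 9, p)}

Q ⋈ P (natural join on F): {(25, v, 23, y), (31, q, 10, a), (31, q, 10, b), (31, q, 10, c), (31, q, 10, k), (31, q, 10, p), (31, v, 26, y), (40, q, 9, a), (40, q, 9, b), (40, q, 9, c), (40, q, 9, k), (40, q, 9, p), (6, v, 33, y), (6, v, 4, y), (9, v, 25, y)}
(Q JOIN P) ⋈ U (natural join on F): {(31, q, 10, a, b), (31, q, 10, a, v), (31, q, 10, b, b), (31, q, 10, b, v), (31, q, 10, c, b), (31, q, 10, c, v), (31, q, 10, k, b), (31, q, 10, k, v), (31, q, 10, p, b), (31, q, 10, p, v), (40, q, 9, a, b), (40, q, 9, a, v), (40, q, 9, b, b), (40, q, 9, b, v), (40, q, 9, c, b), (40, q, 9, c, v), (40, q, 9, k, b), (40, q, 9, k, v), (40, q, 9, p, b), (40, q, 9, p, v)}
Filtering on D != v leaves {(31, q, 10, a, b), (31, q, 10, b, b), (31, q, 10, c, b), (31, q, 10, k, b), (31, q, 10, p, b), (40, q, 9, a, b), (40, q, 9, b, b), (40, q, 9, c, b), (40, q, 9, k, b), (40, q, 9, p, b)}.
π[F, E, A]: project onto (F, E, A) → {(q, 10, a), (q, 10, b), (q, 10, c), (q, 10, k), (q, 10, p), (q, 9, a), (q, 9, b), (q, 9, c), (q, 9, k), (q, 9, p)}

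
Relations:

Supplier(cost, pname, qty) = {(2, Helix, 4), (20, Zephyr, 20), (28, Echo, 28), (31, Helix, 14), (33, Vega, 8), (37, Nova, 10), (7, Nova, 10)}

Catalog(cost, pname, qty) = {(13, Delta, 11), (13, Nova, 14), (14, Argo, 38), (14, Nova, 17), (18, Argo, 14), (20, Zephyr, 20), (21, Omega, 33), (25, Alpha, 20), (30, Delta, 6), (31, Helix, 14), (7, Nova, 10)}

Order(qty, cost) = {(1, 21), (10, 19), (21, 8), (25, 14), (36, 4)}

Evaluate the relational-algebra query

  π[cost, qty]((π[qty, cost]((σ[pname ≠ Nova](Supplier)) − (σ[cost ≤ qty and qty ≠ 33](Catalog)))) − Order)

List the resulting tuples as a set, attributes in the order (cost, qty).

{(2, 4), (28, 28), (31, 14), (33, 8)}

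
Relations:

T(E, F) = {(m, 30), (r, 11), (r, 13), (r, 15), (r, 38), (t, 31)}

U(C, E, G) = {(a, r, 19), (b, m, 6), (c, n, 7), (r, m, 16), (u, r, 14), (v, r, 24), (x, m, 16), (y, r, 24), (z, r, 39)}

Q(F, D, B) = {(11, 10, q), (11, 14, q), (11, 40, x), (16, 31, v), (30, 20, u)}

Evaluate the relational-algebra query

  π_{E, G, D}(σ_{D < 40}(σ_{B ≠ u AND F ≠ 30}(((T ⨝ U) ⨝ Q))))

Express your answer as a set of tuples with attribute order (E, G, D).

Joining T and U on E yields {(m, 30, b, 6), (m, 30, r, 16), (m, 30, x, 16), (r, 11, a, 19), (r, 11, u, 14), (r, 11, v, 24), (r, 11, y, 24), (r, 11, z, 39), (r, 13, a, 19), (r, 13, u, 14), (r, 13, v, 24), (r, 13, y, 24), (r, 13, z, 39), (r, 15, a, 19), (r, 15, u, 14), (r, 15, v, 24), (r, 15, y, 24), (r, 15, z, 39), (r, 38, a, 19), (r, 38, u, 14), (r, 38, v, 24), (r, 38, y, 24), (r, 38, z, 39)}.
Joining (T ⨝ U) and Q on F yields {(m, 30, b, 6, 20, u), (m, 30, r, 16, 20, u), (m, 30, x, 16, 20, u), (r, 11, a, 19, 10, q), (r, 11, a, 19, 14, q), (r, 11, a, 19, 40, x), (r, 11, u, 14, 10, q), (r, 11, u, 14, 14, q), (r, 11, u, 14, 40, x), (r, 11, v, 24, 10, q), (r, 11, v, 24, 14, q), (r, 11, v, 24, 40, x), (r, 11, y, 24, 10, q), (r, 11, y, 24, 14, q), (r, 11, y, 24, 40, x), (r, 11, z, 39, 10, q), (r, 11, z, 39, 14, q), (r, 11, z, 39, 40, x)}.
σ[B ≠ u AND F ≠ 30]: keep tuples satisfying B ≠ u AND F ≠ 30 → {(r, 11, a, 19, 10, q), (r, 11, a, 19, 14, q), (r, 11, a, 19, 40, x), (r, 11, u, 14, 10, q), (r, 11, u, 14, 14, q), (r, 11, u, 14, 40, x), (r, 11, v, 24, 10, q), (r, 11, v, 24, 14, q), (r, 11, v, 24, 40, x), (r, 11, y, 24, 10, q), (r, 11, y, 24, 14, q), (r, 11, y, 24, 40, x), (r, 11, z, 39, 10, q), (r, 11, z, 39, 14, q), (r, 11, z, 39, 40, x)}
σ[D < 40]: keep tuples satisfying D < 40 → {(r, 11, a, 19, 10, q), (r, 11, a, 19, 14, q), (r, 11, u, 14, 10, q), (r, 11, u, 14, 14, q), (r, 11, v, 24, 10, q), (r, 11, v, 24, 14, q), (r, 11, y, 24, 10, q), (r, 11, y, 24, 14, q), (r, 11, z, 39, 10, q), (r, 11, z, 39, 14, q)}
Projecting to E, G, D (2 duplicate(s) eliminated): {(r, 14, 10), (r, 14, 14), (r, 19, 10), (r, 19, 14), (r, 24, 10), (r, 24, 14), (r, 39, 10), (r, 39, 14)}

{(r, 14, 10), (r, 14, 14), (r, 19, 10), (r, 19, 14), (r, 24, 10), (r, 24, 14), (r, 39, 10), (r, 39, 14)}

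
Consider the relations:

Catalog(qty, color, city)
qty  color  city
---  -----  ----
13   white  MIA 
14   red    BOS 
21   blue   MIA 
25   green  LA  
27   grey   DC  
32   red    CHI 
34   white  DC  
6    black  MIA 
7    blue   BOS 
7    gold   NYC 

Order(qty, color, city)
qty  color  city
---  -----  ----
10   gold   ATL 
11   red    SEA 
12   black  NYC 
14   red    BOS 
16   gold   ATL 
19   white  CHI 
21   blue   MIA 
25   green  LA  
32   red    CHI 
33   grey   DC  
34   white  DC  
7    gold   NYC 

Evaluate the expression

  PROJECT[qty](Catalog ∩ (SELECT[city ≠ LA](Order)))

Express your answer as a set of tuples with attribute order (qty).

{14, 21, 32, 34, 7}

Filtering on city ≠ LA leaves {(10, gold, ATL), (11, red, SEA), (12, black, NYC), (14, red, BOS), (16, gold, ATL), (19, white, CHI), (21, blue, MIA), (32, red, CHI), (33, grey, DC), (34, white, DC), (7, gold, NYC)}.
Set intersection of the two operands is {(14, red, BOS), (21, blue, MIA), (32, red, CHI), (34, white, DC), (7, gold, NYC)}.
Projecting to qty: {14, 21, 32, 34, 7}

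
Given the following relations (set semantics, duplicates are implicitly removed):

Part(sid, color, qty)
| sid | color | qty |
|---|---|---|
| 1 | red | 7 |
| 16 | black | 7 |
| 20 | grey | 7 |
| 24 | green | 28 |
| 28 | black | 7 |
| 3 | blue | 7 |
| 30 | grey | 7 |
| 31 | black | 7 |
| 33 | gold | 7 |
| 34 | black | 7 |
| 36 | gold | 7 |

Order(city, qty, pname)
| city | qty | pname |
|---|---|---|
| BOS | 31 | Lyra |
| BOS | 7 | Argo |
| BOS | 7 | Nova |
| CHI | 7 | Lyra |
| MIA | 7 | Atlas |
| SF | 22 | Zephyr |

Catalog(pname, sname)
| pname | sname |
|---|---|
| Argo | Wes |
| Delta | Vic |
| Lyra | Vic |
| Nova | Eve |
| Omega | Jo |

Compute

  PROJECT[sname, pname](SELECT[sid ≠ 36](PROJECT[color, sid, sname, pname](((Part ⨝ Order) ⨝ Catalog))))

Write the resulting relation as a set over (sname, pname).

Part ⋈ Order (natural join on qty): {(1, red, 7, BOS, Argo), (1, red, 7, BOS, Nova), (1, red, 7, CHI, Lyra), (1, red, 7, MIA, Atlas), (16, black, 7, BOS, Argo), (16, black, 7, BOS, Nova), (16, black, 7, CHI, Lyra), (16, black, 7, MIA, Atlas), (20, grey, 7, BOS, Argo), (20, grey, 7, BOS, Nova), (20, grey, 7, CHI, Lyra), (20, grey, 7, MIA, Atlas), (28, black, 7, BOS, Argo), (28, black, 7, BOS, Nova), (28, black, 7, CHI, Lyra), (28, black, 7, MIA, Atlas), (3, blue, 7, BOS, Argo), (3, blue, 7, BOS, Nova), (3, blue, 7, CHI, Lyra), (3, blue, 7, MIA, Atlas), (30, grey, 7, BOS, Argo), (30, grey, 7, BOS, Nova), (30, grey, 7, CHI, Lyra), (30, grey, 7, MIA, Atlas), (31, black, 7, BOS, Argo), (31, black, 7, BOS, Nova), (31, black, 7, CHI, Lyra), (31, black, 7, MIA, Atlas), (33, gold, 7, BOS, Argo), (33, gold, 7, BOS, Nova), (33, gold, 7, CHI, Lyra), (33, gold, 7, MIA, Atlas), (34, black, 7, BOS, Argo), (34, black, 7, BOS, Nova), (34, black, 7, CHI, Lyra), (34, black, 7, MIA, Atlas), (36, gold, 7, BOS, Argo), (36, gold, 7, BOS, Nova), (36, gold, 7, CHI, Lyra), (36, gold, 7, MIA, Atlas)}
(Part ⨝ Order) ⋈ Catalog (natural join on pname): {(1, red, 7, BOS, Argo, Wes), (1, red, 7, BOS, Nova, Eve), (1, red, 7, CHI, Lyra, Vic), (16, black, 7, BOS, Argo, Wes), (16, black, 7, BOS, Nova, Eve), (16, black, 7, CHI, Lyra, Vic), (20, grey, 7, BOS, Argo, Wes), (20, grey, 7, BOS, Nova, Eve), (20, grey, 7, CHI, Lyra, Vic), (28, black, 7, BOS, Argo, Wes), (28, black, 7, BOS, Nova, Eve), (28, black, 7, CHI, Lyra, Vic), (3, blue, 7, BOS, Argo, Wes), (3, blue, 7, BOS, Nova, Eve), (3, blue, 7, CHI, Lyra, Vic), (30, grey, 7, BOS, Argo, Wes), (30, grey, 7, BOS, Nova, Eve), (30, grey, 7, CHI, Lyra, Vic), (31, black, 7, BOS, Argo, Wes), (31, black, 7, BOS, Nova, Eve), (31, black, 7, CHI, Lyra, Vic), (33, gold, 7, BOS, Argo, Wes), (33, gold, 7, BOS, Nova, Eve), (33, gold, 7, CHI, Lyra, Vic), (34, black, 7, BOS, Argo, Wes), (34, black, 7, BOS, Nova, Eve), (34, black, 7, CHI, Lyra, Vic), (36, gold, 7, BOS, Argo, Wes), (36, gold, 7, BOS, Nova, Eve), (36, gold, 7, CHI, Lyra, Vic)}
π_{color, sid, sname, pname} gives {(black, 16, Eve, Nova), (black, 16, Vic, Lyra), (black, 16, Wes, Argo), (black, 28, Eve, Nova), (black, 28, Vic, Lyra), (black, 28, Wes, Argo), (black, 31, Eve, Nova), (black, 31, Vic, Lyra), (black, 31, Wes, Argo), (black, 34, Eve, Nova), (black, 34, Vic, Lyra), (black, 34, Wes, Argo), (blue, 3, Eve, Nova), (blue, 3, Vic, Lyra), (blue, 3, Wes, Argo), (gold, 33, Eve, Nova), (gold, 33, Vic, Lyra), (gold, 33, Wes, Argo), (gold, 36, Eve, Nova), (gold, 36, Vic, Lyra), (gold, 36, Wes, Argo), (grey, 20, Eve, Nova), (grey, 20, Vic, Lyra), (grey, 20, Wes, Argo), (grey, 30, Eve, Nova), (grey, 30, Vic, Lyra), (grey, 30, Wes, Argo), (red, 1, Eve, Nova), (red, 1, Vic, Lyra), (red, 1, Wes, Argo)}.
Selection sid ≠ 36: {(black, 16, Eve, Nova), (black, 16, Vic, Lyra), (black, 16, Wes, Argo), (black, 28, Eve, Nova), (black, 28, Vic, Lyra), (black, 28, Wes, Argo), (black, 31, Eve, Nova), (black, 31, Vic, Lyra), (black, 31, Wes, Argo), (black, 34, Eve, Nova), (black, 34, Vic, Lyra), (black, 34, Wes, Argo), (blue, 3, Eve, Nova), (blue, 3, Vic, Lyra), (blue, 3, Wes, Argo), (gold, 33, Eve, Nova), (gold, 33, Vic, Lyra), (gold, 33, Wes, Argo), (grey, 20, Eve, Nova), (grey, 20, Vic, Lyra), (grey, 20, Wes, Argo), (grey, 30, Eve, Nova), (grey, 30, Vic, Lyra), (grey, 30, Wes, Argo), (red, 1, Eve, Nova), (red, 1, Vic, Lyra), (red, 1, Wes, Argo)}
π_{sname, pname} gives {(Eve, Nova), (Vic, Lyra), (Wes, Argo)} (24 duplicate(s) eliminated).

{(Eve, Nova), (Vic, Lyra), (Wes, Argo)}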